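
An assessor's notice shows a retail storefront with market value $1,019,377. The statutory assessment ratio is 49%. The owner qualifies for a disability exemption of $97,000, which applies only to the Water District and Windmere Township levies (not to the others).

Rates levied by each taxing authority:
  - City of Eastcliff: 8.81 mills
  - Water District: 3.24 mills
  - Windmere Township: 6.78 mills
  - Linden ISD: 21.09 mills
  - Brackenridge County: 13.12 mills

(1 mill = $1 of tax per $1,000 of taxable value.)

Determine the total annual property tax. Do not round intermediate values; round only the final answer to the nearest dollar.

$25,521

Assessed value = $1,019,377 × 0.49 = $499,494.73
City of Eastcliff: $499,494.73 × 0.00881 = $4,400.5485713
Water District: ($499,494.73 − $97,000) × 0.00324 = $402,494.73 × 0.00324 = $1,304.0829252
Windmere Township: ($499,494.73 − $97,000) × 0.00678 = $402,494.73 × 0.00678 = $2,728.9142694
Linden ISD: $499,494.73 × 0.02109 = $10,534.3438557
Brackenridge County: $499,494.73 × 0.01312 = $6,553.3708576
Total = $25,521.2604792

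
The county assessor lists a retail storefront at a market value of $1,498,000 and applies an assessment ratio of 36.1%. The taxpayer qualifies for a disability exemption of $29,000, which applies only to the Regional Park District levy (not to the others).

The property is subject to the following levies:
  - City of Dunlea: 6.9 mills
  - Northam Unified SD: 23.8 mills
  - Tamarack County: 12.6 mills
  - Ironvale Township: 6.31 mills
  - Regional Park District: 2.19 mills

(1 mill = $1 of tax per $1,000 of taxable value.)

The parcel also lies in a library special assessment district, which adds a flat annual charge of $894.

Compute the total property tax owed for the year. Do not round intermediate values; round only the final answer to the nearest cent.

$28,842.79

Assessed value = $1,498,000 × 0.361 = $540,778
City of Dunlea: $540,778 × 0.0069 = $3,731.3682
Northam Unified SD: $540,778 × 0.0238 = $12,870.5164
Tamarack County: $540,778 × 0.0126 = $6,813.8028
Ironvale Township: $540,778 × 0.00631 = $3,412.30918
Regional Park District: ($540,778 − $29,000) × 0.00219 = $511,778 × 0.00219 = $1,120.79382
Levies subtotal = $27,948.7904
Total = $27,948.7904 + $894 = $28,842.7904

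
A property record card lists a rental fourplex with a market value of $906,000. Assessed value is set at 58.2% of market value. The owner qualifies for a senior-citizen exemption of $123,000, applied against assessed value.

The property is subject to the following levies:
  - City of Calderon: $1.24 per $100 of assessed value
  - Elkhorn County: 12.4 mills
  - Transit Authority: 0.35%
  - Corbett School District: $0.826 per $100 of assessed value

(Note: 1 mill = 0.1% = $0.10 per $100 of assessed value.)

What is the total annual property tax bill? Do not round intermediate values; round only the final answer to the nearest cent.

$14,780.92

Assessed value = $906,000 × 0.582 = $527,292
Taxable value = $527,292 − $123,000 = $404,292
City of Calderon: $404,292 × 0.0124 = $5,013.2208
Elkhorn County: $404,292 × 0.0124 = $5,013.2208
Transit Authority: $404,292 × 0.0035 = $1,415.022
Corbett School District: $404,292 × 0.00826 = $3,339.45192
Total = $14,780.91552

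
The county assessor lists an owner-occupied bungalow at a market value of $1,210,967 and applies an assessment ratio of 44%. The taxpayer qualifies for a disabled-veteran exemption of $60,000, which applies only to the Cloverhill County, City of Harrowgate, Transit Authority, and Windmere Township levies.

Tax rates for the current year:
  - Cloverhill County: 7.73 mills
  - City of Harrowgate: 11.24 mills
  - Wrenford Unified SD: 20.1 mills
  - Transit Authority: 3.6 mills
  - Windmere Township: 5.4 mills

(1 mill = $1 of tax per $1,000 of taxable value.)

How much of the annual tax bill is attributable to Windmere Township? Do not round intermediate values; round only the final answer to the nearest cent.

$2,553.26

Assessed value = $1,210,967 × 0.44 = $532,825.48
Windmere Township taxable value = $532,825.48 − $60,000 = $472,825.48
Windmere Township levy = $472,825.48 × 0.0054 = $2,553.257592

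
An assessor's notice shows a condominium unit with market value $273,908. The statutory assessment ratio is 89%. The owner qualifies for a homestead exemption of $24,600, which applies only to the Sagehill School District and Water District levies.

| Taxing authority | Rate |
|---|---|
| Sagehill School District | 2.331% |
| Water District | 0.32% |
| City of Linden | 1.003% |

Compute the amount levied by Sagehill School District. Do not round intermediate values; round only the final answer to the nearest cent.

$5,109.04

Assessed value = $273,908 × 0.89 = $243,778.12
Sagehill School District taxable value = $243,778.12 − $24,600 = $219,178.12
Sagehill School District levy = $219,178.12 × 0.02331 = $5,109.0419772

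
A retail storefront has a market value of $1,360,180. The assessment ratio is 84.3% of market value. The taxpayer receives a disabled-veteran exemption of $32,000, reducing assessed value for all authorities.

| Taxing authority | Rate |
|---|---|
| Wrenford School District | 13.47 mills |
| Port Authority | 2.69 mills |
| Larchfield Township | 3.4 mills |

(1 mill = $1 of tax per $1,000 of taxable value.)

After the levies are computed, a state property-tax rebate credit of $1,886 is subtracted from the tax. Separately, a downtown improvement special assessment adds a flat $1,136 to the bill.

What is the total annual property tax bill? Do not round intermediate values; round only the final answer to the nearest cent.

$21,052.20

Assessed value = $1,360,180 × 0.843 = $1,146,631.74
Taxable value = $1,146,631.74 − $32,000 = $1,114,631.74
Wrenford School District: $1,114,631.74 × 0.01347 = $15,014.0895378
Port Authority: $1,114,631.74 × 0.00269 = $2,998.3593806
Larchfield Township: $1,114,631.74 × 0.0034 = $3,789.747916
Levies subtotal = $21,802.1968344
After credit = $21,802.1968344 − $1,886 = $19,916.1968344
Total = $19,916.1968344 + $1,136 = $21,052.1968344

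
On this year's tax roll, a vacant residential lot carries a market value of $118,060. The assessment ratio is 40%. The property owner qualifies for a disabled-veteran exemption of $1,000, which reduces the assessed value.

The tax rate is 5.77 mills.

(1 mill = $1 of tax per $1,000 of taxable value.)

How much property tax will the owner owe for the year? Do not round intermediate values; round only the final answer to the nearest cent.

$266.71

Assessed value = $118,060 × 0.4 = $47,224
Taxable value = $47,224 − $1,000 = $46,224
Tax = $46,224 × 0.00577 = $266.71248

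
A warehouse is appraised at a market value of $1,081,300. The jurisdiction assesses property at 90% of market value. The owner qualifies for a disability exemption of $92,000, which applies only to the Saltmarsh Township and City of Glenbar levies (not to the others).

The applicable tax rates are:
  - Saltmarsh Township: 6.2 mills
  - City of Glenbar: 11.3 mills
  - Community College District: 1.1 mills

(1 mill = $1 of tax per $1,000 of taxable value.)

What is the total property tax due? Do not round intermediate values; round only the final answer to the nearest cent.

Assessed value = $1,081,300 × 0.9 = $973,170
Saltmarsh Township: ($973,170 − $92,000) × 0.0062 = $881,170 × 0.0062 = $5,463.254
City of Glenbar: ($973,170 − $92,000) × 0.0113 = $881,170 × 0.0113 = $9,957.221
Community College District: $973,170 × 0.0011 = $1,070.487
Total = $16,490.962

$16,490.96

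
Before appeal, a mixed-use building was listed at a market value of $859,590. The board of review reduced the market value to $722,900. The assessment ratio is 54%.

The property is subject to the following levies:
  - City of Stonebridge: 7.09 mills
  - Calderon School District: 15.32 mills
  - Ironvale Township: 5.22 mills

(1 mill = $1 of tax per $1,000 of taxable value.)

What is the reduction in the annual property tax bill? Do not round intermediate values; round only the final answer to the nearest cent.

$2,039.44

Old assessed value = $859,590 × 0.54 = $464,178.6
New assessed value = $722,900 × 0.54 = $390,366
Combined rate = 0.00709 + 0.01532 + 0.00522 = 0.02763
Old tax = $464,178.6 × 0.02763 = $12,825.254718
New tax = $390,366 × 0.02763 = $10,785.81258
Reduction = $12,825.254718 − $10,785.81258 = $2,039.442138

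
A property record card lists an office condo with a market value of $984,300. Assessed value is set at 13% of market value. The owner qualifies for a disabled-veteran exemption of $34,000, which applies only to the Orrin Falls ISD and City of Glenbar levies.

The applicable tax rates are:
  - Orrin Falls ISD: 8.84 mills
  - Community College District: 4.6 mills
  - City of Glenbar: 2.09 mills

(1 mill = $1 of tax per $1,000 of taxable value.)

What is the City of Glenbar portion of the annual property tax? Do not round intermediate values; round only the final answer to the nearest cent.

Assessed value = $984,300 × 0.13 = $127,959
City of Glenbar taxable value = $127,959 − $34,000 = $93,959
City of Glenbar levy = $93,959 × 0.00209 = $196.37431

$196.37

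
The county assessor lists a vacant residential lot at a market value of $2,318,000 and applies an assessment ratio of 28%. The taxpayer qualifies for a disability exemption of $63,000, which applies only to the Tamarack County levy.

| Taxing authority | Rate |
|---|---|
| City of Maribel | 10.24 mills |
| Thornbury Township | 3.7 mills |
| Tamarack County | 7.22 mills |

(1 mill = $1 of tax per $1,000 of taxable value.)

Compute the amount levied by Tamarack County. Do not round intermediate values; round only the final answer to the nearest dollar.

$4,231

Assessed value = $2,318,000 × 0.28 = $649,040
Tamarack County taxable value = $649,040 − $63,000 = $586,040
Tamarack County levy = $586,040 × 0.00722 = $4,231.2088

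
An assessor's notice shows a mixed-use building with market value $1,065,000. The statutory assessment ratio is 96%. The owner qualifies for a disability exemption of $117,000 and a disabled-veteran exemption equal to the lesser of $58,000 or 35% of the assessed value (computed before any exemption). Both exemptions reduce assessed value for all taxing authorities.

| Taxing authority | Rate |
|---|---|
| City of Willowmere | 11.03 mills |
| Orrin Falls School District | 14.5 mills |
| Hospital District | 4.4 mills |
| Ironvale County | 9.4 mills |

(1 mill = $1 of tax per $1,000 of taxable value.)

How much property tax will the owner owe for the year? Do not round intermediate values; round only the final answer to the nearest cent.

$33,328.24

Assessed value = $1,065,000 × 0.96 = $1,022,400
Disabled-veteran exemption = min($58,000, 35% × $1,022,400) = min($58,000, $357,840) = $58,000 (dollar cap binds)
Taxable value = $1,022,400 − $117,000 − $58,000 = $847,400
City of Willowmere: $847,400 × 0.01103 = $9,346.822
Orrin Falls School District: $847,400 × 0.0145 = $12,287.3
Hospital District: $847,400 × 0.0044 = $3,728.56
Ironvale County: $847,400 × 0.0094 = $7,965.56
Total = $33,328.242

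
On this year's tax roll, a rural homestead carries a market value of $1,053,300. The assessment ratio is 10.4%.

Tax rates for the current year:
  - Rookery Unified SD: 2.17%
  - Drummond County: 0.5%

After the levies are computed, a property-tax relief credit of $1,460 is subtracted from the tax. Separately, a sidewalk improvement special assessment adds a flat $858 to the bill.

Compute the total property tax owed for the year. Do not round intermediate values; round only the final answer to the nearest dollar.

Assessed value = $1,053,300 × 0.104 = $109,543.2
Rookery Unified SD: $109,543.2 × 0.0217 = $2,377.08744
Drummond County: $109,543.2 × 0.005 = $547.716
Levies subtotal = $2,924.80344
After credit = $2,924.80344 − $1,460 = $1,464.80344
Total = $1,464.80344 + $858 = $2,322.80344

$2,323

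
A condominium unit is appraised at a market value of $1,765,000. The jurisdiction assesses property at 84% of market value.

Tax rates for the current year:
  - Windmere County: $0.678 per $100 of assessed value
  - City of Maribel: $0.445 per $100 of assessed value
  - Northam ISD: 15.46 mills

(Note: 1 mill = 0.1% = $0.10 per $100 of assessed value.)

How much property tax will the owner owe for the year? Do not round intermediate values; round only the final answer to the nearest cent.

Assessed value = $1,765,000 × 0.84 = $1,482,600
Windmere County: $1,482,600 × 0.00678 = $10,052.028
City of Maribel: $1,482,600 × 0.00445 = $6,597.57
Northam ISD: $1,482,600 × 0.01546 = $22,920.996
Total = $39,570.594

$39,570.59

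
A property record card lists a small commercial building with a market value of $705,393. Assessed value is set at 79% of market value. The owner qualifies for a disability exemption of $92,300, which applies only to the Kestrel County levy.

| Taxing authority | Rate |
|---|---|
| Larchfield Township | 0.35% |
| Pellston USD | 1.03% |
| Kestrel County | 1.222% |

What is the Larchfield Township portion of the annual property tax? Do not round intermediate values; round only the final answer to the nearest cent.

Assessed value = $705,393 × 0.79 = $557,260.47
Larchfield Township taxable value = $557,260.47 (exemption does not apply)
Larchfield Township levy = $557,260.47 × 0.0035 = $1,950.411645

$1,950.41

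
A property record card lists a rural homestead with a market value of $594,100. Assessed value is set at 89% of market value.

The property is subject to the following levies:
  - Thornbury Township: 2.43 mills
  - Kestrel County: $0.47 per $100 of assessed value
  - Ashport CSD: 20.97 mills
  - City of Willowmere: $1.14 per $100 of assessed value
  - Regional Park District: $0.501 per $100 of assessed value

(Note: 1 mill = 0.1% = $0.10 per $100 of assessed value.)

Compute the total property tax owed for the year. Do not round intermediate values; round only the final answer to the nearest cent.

$23,534.62

Assessed value = $594,100 × 0.89 = $528,749
Thornbury Township: $528,749 × 0.00243 = $1,284.86007
Kestrel County: $528,749 × 0.0047 = $2,485.1203
Ashport CSD: $528,749 × 0.02097 = $11,087.86653
City of Willowmere: $528,749 × 0.0114 = $6,027.7386
Regional Park District: $528,749 × 0.00501 = $2,649.03249
Total = $23,534.61799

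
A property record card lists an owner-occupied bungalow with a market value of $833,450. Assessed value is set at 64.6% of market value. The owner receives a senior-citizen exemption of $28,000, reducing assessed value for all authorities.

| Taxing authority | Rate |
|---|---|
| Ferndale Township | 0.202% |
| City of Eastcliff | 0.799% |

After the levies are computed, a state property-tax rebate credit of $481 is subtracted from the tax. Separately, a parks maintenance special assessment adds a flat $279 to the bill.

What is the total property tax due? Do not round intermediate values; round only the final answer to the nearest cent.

Assessed value = $833,450 × 0.646 = $538,408.7
Taxable value = $538,408.7 − $28,000 = $510,408.7
Ferndale Township: $510,408.7 × 0.00202 = $1,031.025574
City of Eastcliff: $510,408.7 × 0.00799 = $4,078.165513
Levies subtotal = $5,109.191087
After credit = $5,109.191087 − $481 = $4,628.191087
Total = $4,628.191087 + $279 = $4,907.191087

$4,907.19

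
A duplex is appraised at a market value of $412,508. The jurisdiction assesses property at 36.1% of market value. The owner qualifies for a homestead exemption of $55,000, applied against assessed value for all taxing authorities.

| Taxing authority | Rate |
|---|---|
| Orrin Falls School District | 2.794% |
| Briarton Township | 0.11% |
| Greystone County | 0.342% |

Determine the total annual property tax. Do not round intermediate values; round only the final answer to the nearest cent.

Assessed value = $412,508 × 0.361 = $148,915.388
Taxable value = $148,915.388 − $55,000 = $93,915.388
Orrin Falls School District: $93,915.388 × 0.02794 = $2,623.99594072
Briarton Township: $93,915.388 × 0.0011 = $103.3069268
Greystone County: $93,915.388 × 0.00342 = $321.19062696
Total = $2,623.99594072 + $103.3069268 + $321.19062696 = $3,048.49349448

$3,048.49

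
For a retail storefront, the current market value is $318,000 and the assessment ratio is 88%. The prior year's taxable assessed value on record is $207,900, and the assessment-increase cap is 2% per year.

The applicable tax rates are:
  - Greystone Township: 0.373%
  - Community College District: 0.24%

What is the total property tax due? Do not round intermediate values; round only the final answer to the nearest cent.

Uncapped assessed value = $318,000 × 0.88 = $279,840
Cap limit = $207,900 × 1.02 = $212,058
Taxable assessed value = min($279,840, $212,058) = $212,058 (cap binds)
Greystone Township: $212,058 × 0.00373 = $790.97634
Community College District: $212,058 × 0.0024 = $508.9392
Total = $1,299.91554

$1,299.92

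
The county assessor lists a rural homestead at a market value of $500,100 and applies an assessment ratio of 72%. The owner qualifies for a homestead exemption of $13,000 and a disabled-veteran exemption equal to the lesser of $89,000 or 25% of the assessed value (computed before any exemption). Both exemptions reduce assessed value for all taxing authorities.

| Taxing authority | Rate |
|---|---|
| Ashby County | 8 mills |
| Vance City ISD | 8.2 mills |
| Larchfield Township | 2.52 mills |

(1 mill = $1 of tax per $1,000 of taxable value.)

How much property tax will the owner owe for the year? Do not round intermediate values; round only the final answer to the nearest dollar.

$4,831

Assessed value = $500,100 × 0.72 = $360,072
Disabled-veteran exemption = min($89,000, 25% × $360,072) = min($89,000, $90,018) = $89,000 (dollar cap binds)
Taxable value = $360,072 − $13,000 − $89,000 = $258,072
Ashby County: $258,072 × 0.008 = $2,064.576
Vance City ISD: $258,072 × 0.0082 = $2,116.1904
Larchfield Township: $258,072 × 0.00252 = $650.34144
Total = $4,831.10784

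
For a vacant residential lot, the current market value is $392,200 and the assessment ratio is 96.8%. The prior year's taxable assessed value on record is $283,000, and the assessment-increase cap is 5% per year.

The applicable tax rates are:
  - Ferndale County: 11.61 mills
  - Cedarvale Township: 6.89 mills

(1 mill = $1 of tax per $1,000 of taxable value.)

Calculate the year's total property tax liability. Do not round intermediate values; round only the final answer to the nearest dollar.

$5,497

Uncapped assessed value = $392,200 × 0.968 = $379,649.6
Cap limit = $283,000 × 1.05 = $297,150
Taxable assessed value = min($379,649.6, $297,150) = $297,150 (cap binds)
Ferndale County: $297,150 × 0.01161 = $3,449.9115
Cedarvale Township: $297,150 × 0.00689 = $2,047.3635
Total = $5,497.275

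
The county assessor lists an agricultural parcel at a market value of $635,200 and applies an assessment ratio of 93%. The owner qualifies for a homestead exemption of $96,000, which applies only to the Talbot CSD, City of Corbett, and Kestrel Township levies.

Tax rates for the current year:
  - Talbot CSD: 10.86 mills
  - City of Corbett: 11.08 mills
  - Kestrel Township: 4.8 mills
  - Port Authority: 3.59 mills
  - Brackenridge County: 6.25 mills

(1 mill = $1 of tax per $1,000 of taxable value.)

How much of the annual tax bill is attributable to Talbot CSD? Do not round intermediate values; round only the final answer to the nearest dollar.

Assessed value = $635,200 × 0.93 = $590,736
Talbot CSD taxable value = $590,736 − $96,000 = $494,736
Talbot CSD levy = $494,736 × 0.01086 = $5,372.83296

$5,373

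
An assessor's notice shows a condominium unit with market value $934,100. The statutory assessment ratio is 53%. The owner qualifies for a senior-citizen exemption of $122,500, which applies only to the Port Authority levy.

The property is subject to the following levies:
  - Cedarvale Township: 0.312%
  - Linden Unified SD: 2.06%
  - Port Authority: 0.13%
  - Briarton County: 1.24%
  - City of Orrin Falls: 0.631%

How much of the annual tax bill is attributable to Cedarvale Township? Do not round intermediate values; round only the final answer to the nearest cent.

Assessed value = $934,100 × 0.53 = $495,073
Cedarvale Township taxable value = $495,073 (exemption does not apply)
Cedarvale Township levy = $495,073 × 0.00312 = $1,544.62776

$1,544.63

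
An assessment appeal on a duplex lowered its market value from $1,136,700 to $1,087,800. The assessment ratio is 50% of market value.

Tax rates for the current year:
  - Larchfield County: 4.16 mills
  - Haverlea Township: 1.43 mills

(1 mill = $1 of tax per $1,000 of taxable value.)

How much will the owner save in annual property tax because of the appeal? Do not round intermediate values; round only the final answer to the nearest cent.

Old assessed value = $1,136,700 × 0.5 = $568,350
New assessed value = $1,087,800 × 0.5 = $543,900
Combined rate = 0.00416 + 0.00143 = 0.00559
Old tax = $568,350 × 0.00559 = $3,177.0765
New tax = $543,900 × 0.00559 = $3,040.401
Reduction = $3,177.0765 − $3,040.401 = $136.6755

$136.68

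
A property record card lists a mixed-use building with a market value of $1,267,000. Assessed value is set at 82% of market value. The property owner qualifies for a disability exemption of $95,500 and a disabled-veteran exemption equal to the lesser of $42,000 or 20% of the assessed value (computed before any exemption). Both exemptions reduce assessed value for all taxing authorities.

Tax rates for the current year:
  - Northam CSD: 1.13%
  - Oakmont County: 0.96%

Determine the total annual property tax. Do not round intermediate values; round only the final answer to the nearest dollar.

Assessed value = $1,267,000 × 0.82 = $1,038,940
Disabled-veteran exemption = min($42,000, 20% × $1,038,940) = min($42,000, $207,788) = $42,000 (dollar cap binds)
Taxable value = $1,038,940 − $95,500 − $42,000 = $901,440
Northam CSD: $901,440 × 0.0113 = $10,186.272
Oakmont County: $901,440 × 0.0096 = $8,653.824
Total = $18,840.096

$18,840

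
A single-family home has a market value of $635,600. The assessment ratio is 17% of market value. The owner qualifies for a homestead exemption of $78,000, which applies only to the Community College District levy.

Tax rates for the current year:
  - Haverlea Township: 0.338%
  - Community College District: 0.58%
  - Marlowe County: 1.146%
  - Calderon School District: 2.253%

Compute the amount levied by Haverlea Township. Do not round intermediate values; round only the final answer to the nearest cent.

$365.22

Assessed value = $635,600 × 0.17 = $108,052
Haverlea Township taxable value = $108,052 (exemption does not apply)
Haverlea Township levy = $108,052 × 0.00338 = $365.21576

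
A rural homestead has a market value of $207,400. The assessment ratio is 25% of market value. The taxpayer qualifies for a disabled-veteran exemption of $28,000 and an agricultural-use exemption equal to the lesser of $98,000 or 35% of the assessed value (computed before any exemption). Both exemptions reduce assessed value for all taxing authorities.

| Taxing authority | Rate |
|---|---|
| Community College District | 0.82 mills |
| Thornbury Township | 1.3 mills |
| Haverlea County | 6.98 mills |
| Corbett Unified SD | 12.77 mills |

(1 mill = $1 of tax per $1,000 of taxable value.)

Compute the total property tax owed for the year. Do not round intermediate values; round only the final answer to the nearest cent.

Assessed value = $207,400 × 0.25 = $51,850
Agricultural-use exemption = min($98,000, 35% × $51,850) = min($98,000, $18,147.5) = $18,147.5 (percentage binds)
Taxable value = $51,850 − $28,000 − $18,147.5 = $5,702.5
Community College District: $5,702.5 × 0.00082 = $4.67605
Thornbury Township: $5,702.5 × 0.0013 = $7.41325
Haverlea County: $5,702.5 × 0.00698 = $39.80345
Corbett Unified SD: $5,702.5 × 0.01277 = $72.820925
Total = $124.713675

$124.71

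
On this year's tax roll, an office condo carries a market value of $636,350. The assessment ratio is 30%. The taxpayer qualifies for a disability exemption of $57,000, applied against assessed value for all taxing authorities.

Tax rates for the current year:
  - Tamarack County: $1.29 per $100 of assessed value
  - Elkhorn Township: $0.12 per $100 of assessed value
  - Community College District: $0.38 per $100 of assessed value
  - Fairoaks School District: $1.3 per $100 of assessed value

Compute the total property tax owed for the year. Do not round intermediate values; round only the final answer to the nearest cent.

$4,137.66

Assessed value = $636,350 × 0.3 = $190,905
Taxable value = $190,905 − $57,000 = $133,905
Tamarack County: $133,905 × 0.0129 = $1,727.3745
Elkhorn Township: $133,905 × 0.0012 = $160.686
Community College District: $133,905 × 0.0038 = $508.839
Fairoaks School District: $133,905 × 0.013 = $1,740.765
Total = $1,727.3745 + $160.686 + $508.839 + $1,740.765 = $4,137.6645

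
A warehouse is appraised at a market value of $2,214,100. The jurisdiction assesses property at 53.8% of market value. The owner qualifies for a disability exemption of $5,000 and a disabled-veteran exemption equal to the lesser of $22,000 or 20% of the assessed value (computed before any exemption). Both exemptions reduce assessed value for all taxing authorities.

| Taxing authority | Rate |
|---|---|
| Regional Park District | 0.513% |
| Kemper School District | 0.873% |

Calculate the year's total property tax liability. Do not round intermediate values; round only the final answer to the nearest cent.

$16,135.62

Assessed value = $2,214,100 × 0.538 = $1,191,185.8
Disabled-veteran exemption = min($22,000, 20% × $1,191,185.8) = min($22,000, $238,237.16) = $22,000 (dollar cap binds)
Taxable value = $1,191,185.8 − $5,000 − $22,000 = $1,164,185.8
Regional Park District: $1,164,185.8 × 0.00513 = $5,972.273154
Kemper School District: $1,164,185.8 × 0.00873 = $10,163.342034
Total = $16,135.615188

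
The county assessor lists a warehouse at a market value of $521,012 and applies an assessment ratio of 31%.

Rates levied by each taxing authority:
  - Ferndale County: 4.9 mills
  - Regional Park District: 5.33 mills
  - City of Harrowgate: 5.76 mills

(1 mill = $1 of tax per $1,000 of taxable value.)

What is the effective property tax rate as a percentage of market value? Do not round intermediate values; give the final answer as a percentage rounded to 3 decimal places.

0.496%

Assessed value = $521,012 × 0.31 = $161,513.72
Ferndale County: $161,513.72 × 0.0049 = $791.417228
Regional Park District: $161,513.72 × 0.00533 = $860.8681276
City of Harrowgate: $161,513.72 × 0.00576 = $930.3190272
Total tax = $2,582.6043828
Effective rate = $2,582.6043828 ÷ $521,012 = 0.496% of market value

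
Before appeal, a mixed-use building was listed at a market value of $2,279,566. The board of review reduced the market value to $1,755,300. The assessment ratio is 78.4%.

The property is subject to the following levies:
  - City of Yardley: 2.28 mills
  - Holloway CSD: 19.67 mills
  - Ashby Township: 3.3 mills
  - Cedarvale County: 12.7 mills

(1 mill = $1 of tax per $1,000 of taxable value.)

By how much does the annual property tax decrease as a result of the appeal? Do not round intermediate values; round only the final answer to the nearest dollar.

$15,598

Old assessed value = $2,279,566 × 0.784 = $1,787,179.744
New assessed value = $1,755,300 × 0.784 = $1,376,155.2
Combined rate = 0.00228 + 0.01967 + 0.0033 + 0.0127 = 0.03795
Old tax = $1,787,179.744 × 0.03795 = $67,823.4712848
New tax = $1,376,155.2 × 0.03795 = $52,225.08984
Reduction = $67,823.4712848 − $52,225.08984 = $15,598.3814448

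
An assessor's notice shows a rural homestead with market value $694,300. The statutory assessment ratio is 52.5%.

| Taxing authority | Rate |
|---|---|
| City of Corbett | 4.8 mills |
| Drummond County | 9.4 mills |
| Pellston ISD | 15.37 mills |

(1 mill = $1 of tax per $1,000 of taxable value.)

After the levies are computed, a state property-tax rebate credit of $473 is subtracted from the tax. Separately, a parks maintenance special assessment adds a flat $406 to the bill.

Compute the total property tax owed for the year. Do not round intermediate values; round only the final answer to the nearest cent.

$10,711.49

Assessed value = $694,300 × 0.525 = $364,507.5
City of Corbett: $364,507.5 × 0.0048 = $1,749.636
Drummond County: $364,507.5 × 0.0094 = $3,426.3705
Pellston ISD: $364,507.5 × 0.01537 = $5,602.480275
Levies subtotal = $10,778.486775
After credit = $10,778.486775 − $473 = $10,305.486775
Total = $10,305.486775 + $406 = $10,711.486775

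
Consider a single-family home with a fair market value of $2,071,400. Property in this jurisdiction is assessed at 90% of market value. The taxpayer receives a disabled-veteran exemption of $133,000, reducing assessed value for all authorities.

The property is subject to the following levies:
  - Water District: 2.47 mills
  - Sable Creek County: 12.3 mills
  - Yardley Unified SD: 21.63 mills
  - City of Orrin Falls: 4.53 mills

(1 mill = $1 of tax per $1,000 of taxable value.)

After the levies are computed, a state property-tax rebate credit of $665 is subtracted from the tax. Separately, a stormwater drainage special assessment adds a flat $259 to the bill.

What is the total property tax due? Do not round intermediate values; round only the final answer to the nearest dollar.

$70,454

Assessed value = $2,071,400 × 0.9 = $1,864,260
Taxable value = $1,864,260 − $133,000 = $1,731,260
Water District: $1,731,260 × 0.00247 = $4,276.2122
Sable Creek County: $1,731,260 × 0.0123 = $21,294.498
Yardley Unified SD: $1,731,260 × 0.02163 = $37,447.1538
City of Orrin Falls: $1,731,260 × 0.00453 = $7,842.6078
Levies subtotal = $70,860.4718
After credit = $70,860.4718 − $665 = $70,195.4718
Total = $70,195.4718 + $259 = $70,454.4718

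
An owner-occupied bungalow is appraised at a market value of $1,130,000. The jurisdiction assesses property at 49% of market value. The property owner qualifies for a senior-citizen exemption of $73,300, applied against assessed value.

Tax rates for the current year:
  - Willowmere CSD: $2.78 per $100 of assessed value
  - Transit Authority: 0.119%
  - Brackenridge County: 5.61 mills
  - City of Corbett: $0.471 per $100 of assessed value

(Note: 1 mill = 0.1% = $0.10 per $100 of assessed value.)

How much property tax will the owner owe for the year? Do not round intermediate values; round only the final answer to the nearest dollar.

Assessed value = $1,130,000 × 0.49 = $553,700
Taxable value = $553,700 − $73,300 = $480,400
Willowmere CSD: $480,400 × 0.0278 = $13,355.12
Transit Authority: $480,400 × 0.00119 = $571.676
Brackenridge County: $480,400 × 0.00561 = $2,695.044
City of Corbett: $480,400 × 0.00471 = $2,262.684
Total = $18,884.524

$18,885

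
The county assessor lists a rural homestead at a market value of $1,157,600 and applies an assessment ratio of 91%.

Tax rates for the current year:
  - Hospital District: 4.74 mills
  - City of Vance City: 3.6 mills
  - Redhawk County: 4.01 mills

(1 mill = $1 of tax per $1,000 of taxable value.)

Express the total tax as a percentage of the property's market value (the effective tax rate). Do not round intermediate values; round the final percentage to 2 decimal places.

Assessed value = $1,157,600 × 0.91 = $1,053,416
Hospital District: $1,053,416 × 0.00474 = $4,993.19184
City of Vance City: $1,053,416 × 0.0036 = $3,792.2976
Redhawk County: $1,053,416 × 0.00401 = $4,224.19816
Total tax = $13,009.6876
Effective rate = $13,009.6876 ÷ $1,157,600 = 1.12% of market value

1.12%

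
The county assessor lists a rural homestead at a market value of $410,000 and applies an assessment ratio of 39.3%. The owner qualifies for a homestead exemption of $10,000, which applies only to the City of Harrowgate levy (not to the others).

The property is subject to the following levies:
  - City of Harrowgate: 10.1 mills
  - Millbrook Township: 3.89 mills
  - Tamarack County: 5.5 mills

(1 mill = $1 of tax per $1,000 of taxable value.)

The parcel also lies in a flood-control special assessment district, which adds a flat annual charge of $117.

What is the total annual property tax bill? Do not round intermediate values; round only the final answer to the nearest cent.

$3,156.42

Assessed value = $410,000 × 0.393 = $161,130
City of Harrowgate: ($161,130 − $10,000) × 0.0101 = $151,130 × 0.0101 = $1,526.413
Millbrook Township: $161,130 × 0.00389 = $626.7957
Tamarack County: $161,130 × 0.0055 = $886.215
Levies subtotal = $3,039.4237
Total = $3,039.4237 + $117 = $3,156.4237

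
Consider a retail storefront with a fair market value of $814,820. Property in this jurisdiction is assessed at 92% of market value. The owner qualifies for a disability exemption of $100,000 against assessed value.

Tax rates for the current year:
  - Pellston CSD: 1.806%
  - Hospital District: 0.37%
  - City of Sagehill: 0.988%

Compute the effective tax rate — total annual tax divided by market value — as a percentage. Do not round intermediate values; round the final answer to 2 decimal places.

Assessed value = $814,820 × 0.92 = $749,634.4
Taxable value = $749,634.4 − $100,000 = $649,634.4
Pellston CSD: $649,634.4 × 0.01806 = $11,732.397264
Hospital District: $649,634.4 × 0.0037 = $2,403.64728
City of Sagehill: $649,634.4 × 0.00988 = $6,418.387872
Total tax = $20,554.432416
Effective rate = $20,554.432416 ÷ $814,820 = 2.52% of market value

2.52%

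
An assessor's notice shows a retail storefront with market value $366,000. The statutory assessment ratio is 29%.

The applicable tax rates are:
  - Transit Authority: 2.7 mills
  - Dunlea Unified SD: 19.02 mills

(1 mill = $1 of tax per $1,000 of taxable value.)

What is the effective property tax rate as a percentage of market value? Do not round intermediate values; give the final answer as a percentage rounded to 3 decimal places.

Assessed value = $366,000 × 0.29 = $106,140
Transit Authority: $106,140 × 0.0027 = $286.578
Dunlea Unified SD: $106,140 × 0.01902 = $2,018.7828
Total tax = $2,305.3608
Effective rate = $2,305.3608 ÷ $366,000 = 0.630% of market value

0.630%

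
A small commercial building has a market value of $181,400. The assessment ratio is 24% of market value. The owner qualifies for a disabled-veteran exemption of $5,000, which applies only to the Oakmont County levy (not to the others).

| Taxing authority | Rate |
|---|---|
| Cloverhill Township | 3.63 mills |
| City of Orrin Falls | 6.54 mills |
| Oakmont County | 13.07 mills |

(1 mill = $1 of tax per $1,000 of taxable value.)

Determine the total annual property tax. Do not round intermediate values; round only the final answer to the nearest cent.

$946.43

Assessed value = $181,400 × 0.24 = $43,536
Cloverhill Township: $43,536 × 0.00363 = $158.03568
City of Orrin Falls: $43,536 × 0.00654 = $284.72544
Oakmont County: ($43,536 − $5,000) × 0.01307 = $38,536 × 0.01307 = $503.66552
Total = $946.42664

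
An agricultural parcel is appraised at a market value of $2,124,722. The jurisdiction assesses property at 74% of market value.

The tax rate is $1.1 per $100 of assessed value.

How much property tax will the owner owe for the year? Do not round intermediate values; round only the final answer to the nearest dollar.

Assessed value = $2,124,722 × 0.74 = $1,572,294.28
Tax = $1,572,294.28 × 0.011 = $17,295.23708

$17,295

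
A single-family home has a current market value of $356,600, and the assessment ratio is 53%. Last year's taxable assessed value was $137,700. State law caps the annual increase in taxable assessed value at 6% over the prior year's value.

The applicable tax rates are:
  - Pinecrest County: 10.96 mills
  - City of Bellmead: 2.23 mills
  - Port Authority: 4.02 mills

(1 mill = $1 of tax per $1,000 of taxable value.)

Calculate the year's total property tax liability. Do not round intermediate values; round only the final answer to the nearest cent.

Uncapped assessed value = $356,600 × 0.53 = $188,998
Cap limit = $137,700 × 1.06 = $145,962
Taxable assessed value = min($188,998, $145,962) = $145,962 (cap binds)
Pinecrest County: $145,962 × 0.01096 = $1,599.74352
City of Bellmead: $145,962 × 0.00223 = $325.49526
Port Authority: $145,962 × 0.00402 = $586.76724
Total = $2,512.00602

$2,512.01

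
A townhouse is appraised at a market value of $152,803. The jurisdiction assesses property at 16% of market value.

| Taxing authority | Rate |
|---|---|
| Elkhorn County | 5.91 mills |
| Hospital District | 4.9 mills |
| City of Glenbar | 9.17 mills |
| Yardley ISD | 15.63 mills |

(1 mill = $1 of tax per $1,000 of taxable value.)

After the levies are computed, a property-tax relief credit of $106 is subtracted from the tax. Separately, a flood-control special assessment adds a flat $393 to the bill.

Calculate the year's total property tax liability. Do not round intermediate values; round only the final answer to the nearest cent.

Assessed value = $152,803 × 0.16 = $24,448.48
Elkhorn County: $24,448.48 × 0.00591 = $144.4905168
Hospital District: $24,448.48 × 0.0049 = $119.797552
City of Glenbar: $24,448.48 × 0.00917 = $224.1925616
Yardley ISD: $24,448.48 × 0.01563 = $382.1297424
Levies subtotal = $870.6103728
After credit = $870.6103728 − $106 = $764.6103728
Total = $764.6103728 + $393 = $1,157.6103728

$1,157.61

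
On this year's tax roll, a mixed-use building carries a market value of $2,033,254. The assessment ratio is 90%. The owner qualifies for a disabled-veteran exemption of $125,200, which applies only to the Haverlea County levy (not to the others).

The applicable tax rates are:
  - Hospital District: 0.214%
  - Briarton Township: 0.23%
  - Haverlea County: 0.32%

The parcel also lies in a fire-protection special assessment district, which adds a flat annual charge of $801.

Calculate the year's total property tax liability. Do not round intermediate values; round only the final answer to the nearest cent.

Assessed value = $2,033,254 × 0.9 = $1,829,928.6
Hospital District: $1,829,928.6 × 0.00214 = $3,916.047204
Briarton Township: $1,829,928.6 × 0.0023 = $4,208.83578
Haverlea County: ($1,829,928.6 − $125,200) × 0.0032 = $1,704,728.6 × 0.0032 = $5,455.13152
Levies subtotal = $13,580.014504
Total = $13,580.014504 + $801 = $14,381.014504

$14,381.01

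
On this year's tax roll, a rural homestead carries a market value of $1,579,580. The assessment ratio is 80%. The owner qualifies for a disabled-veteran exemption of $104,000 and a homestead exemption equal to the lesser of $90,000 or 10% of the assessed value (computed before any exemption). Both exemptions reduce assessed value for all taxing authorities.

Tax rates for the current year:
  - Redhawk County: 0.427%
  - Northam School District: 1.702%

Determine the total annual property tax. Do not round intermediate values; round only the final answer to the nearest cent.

$22,773.15

Assessed value = $1,579,580 × 0.8 = $1,263,664
Homestead exemption = min($90,000, 10% × $1,263,664) = min($90,000, $126,366.4) = $90,000 (dollar cap binds)
Taxable value = $1,263,664 − $104,000 − $90,000 = $1,069,664
Redhawk County: $1,069,664 × 0.00427 = $4,567.46528
Northam School District: $1,069,664 × 0.01702 = $18,205.68128
Total = $22,773.14656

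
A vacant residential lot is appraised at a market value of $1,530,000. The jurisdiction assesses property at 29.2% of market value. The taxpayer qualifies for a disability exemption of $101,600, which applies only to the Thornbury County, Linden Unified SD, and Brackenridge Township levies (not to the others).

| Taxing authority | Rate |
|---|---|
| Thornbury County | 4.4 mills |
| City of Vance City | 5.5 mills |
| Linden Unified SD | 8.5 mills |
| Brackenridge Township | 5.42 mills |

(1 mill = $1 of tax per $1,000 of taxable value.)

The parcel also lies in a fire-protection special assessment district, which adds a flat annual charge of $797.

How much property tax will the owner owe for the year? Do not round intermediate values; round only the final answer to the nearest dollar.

$9,578

Assessed value = $1,530,000 × 0.292 = $446,760
Thornbury County: ($446,760 − $101,600) × 0.0044 = $345,160 × 0.0044 = $1,518.704
City of Vance City: $446,760 × 0.0055 = $2,457.18
Linden Unified SD: ($446,760 − $101,600) × 0.0085 = $345,160 × 0.0085 = $2,933.86
Brackenridge Township: ($446,760 − $101,600) × 0.00542 = $345,160 × 0.00542 = $1,870.7672
Levies subtotal = $8,780.5112
Total = $8,780.5112 + $797 = $9,577.5112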